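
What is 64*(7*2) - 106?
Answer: 790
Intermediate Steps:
64*(7*2) - 106 = 64*14 - 106 = 896 - 106 = 790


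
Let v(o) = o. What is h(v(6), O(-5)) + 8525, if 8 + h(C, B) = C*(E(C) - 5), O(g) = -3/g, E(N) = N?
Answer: 8523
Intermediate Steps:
h(C, B) = -8 + C*(-5 + C) (h(C, B) = -8 + C*(C - 5) = -8 + C*(-5 + C))
h(v(6), O(-5)) + 8525 = (-8 + 6**2 - 5*6) + 8525 = (-8 + 36 - 30) + 8525 = -2 + 8525 = 8523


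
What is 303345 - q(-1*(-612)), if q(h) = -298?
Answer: 303643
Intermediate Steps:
303345 - q(-1*(-612)) = 303345 - 1*(-298) = 303345 + 298 = 303643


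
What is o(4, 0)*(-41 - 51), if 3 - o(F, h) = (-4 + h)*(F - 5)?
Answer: 92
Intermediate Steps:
o(F, h) = 3 - (-5 + F)*(-4 + h) (o(F, h) = 3 - (-4 + h)*(F - 5) = 3 - (-4 + h)*(-5 + F) = 3 - (-5 + F)*(-4 + h))
o(4, 0)*(-41 - 51) = (-17 + 4*4 + 5*0 - 1*4*0)*(-41 - 51) = (-17 + 16 + 0 + 0)*(-92) = -1*(-92) = 92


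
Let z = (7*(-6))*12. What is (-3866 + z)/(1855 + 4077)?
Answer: -2185/2966 ≈ -0.73668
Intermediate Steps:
z = -504 (z = -42*12 = -504)
(-3866 + z)/(1855 + 4077) = (-3866 - 504)/(1855 + 4077) = -4370/5932 = -4370*1/5932 = -2185/2966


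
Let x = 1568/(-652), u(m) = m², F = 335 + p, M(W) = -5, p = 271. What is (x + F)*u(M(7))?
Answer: 2459650/163 ≈ 15090.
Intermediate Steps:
F = 606 (F = 335 + 271 = 606)
x = -392/163 (x = 1568*(-1/652) = -392/163 ≈ -2.4049)
(x + F)*u(M(7)) = (-392/163 + 606)*(-5)² = (98386/163)*25 = 2459650/163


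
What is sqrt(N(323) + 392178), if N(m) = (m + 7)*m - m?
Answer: sqrt(498445) ≈ 706.01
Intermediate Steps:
N(m) = -m + m*(7 + m) (N(m) = (7 + m)*m - m = m*(7 + m) - m = -m + m*(7 + m))
sqrt(N(323) + 392178) = sqrt(323*(6 + 323) + 392178) = sqrt(323*329 + 392178) = sqrt(106267 + 392178) = sqrt(498445)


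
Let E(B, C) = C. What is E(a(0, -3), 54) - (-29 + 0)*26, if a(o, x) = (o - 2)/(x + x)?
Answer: 808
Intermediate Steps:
a(o, x) = (-2 + o)/(2*x) (a(o, x) = (-2 + o)/((2*x)) = (-2 + o)*(1/(2*x)) = (-2 + o)/(2*x))
E(a(0, -3), 54) - (-29 + 0)*26 = 54 - (-29 + 0)*26 = 54 - (-29)*26 = 54 - 1*(-754) = 54 + 754 = 808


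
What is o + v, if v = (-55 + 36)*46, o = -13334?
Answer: -14208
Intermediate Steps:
v = -874 (v = -19*46 = -874)
o + v = -13334 - 874 = -14208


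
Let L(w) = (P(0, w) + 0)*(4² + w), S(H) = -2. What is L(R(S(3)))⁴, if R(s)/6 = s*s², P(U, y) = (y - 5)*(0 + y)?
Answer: 43920607766743351296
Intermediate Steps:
P(U, y) = y*(-5 + y) (P(U, y) = (-5 + y)*y = y*(-5 + y))
R(s) = 6*s³ (R(s) = 6*(s*s²) = 6*s³)
L(w) = w*(-5 + w)*(16 + w) (L(w) = (w*(-5 + w) + 0)*(4² + w) = (w*(-5 + w))*(16 + w) = w*(-5 + w)*(16 + w))
L(R(S(3)))⁴ = ((6*(-2)³)*(-5 + 6*(-2)³)*(16 + 6*(-2)³))⁴ = ((6*(-8))*(-5 + 6*(-8))*(16 + 6*(-8)))⁴ = (-48*(-5 - 48)*(16 - 48))⁴ = (-48*(-53)*(-32))⁴ = (-81408)⁴ = 43920607766743351296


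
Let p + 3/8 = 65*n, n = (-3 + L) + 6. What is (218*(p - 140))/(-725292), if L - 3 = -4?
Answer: 9047/2901168 ≈ 0.0031184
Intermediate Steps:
L = -1 (L = 3 - 4 = -1)
n = 2 (n = (-3 - 1) + 6 = -4 + 6 = 2)
p = 1037/8 (p = -3/8 + 65*2 = -3/8 + 130 = 1037/8 ≈ 129.63)
(218*(p - 140))/(-725292) = (218*(1037/8 - 140))/(-725292) = (218*(-83/8))*(-1/725292) = -9047/4*(-1/725292) = 9047/2901168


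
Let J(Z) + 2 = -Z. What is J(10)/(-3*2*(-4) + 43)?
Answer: -12/67 ≈ -0.17910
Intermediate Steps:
J(Z) = -2 - Z
J(10)/(-3*2*(-4) + 43) = (-2 - 1*10)/(-3*2*(-4) + 43) = (-2 - 10)/(-6*(-4) + 43) = -12/(24 + 43) = -12/67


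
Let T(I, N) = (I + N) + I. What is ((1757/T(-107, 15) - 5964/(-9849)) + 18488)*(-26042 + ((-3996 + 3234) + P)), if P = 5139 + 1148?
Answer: -5055201248241/13333 ≈ -3.7915e+8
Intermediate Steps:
T(I, N) = N + 2*I
P = 6287
((1757/T(-107, 15) - 5964/(-9849)) + 18488)*(-26042 + ((-3996 + 3234) + P)) = ((1757/(15 + 2*(-107)) - 5964/(-9849)) + 18488)*(-26042 + ((-3996 + 3234) + 6287)) = ((1757/(15 - 214) - 5964*(-1/9849)) + 18488)*(-26042 + (-762 + 6287)) = ((1757/(-199) + 284/469) + 18488)*(-26042 + 5525) = ((1757*(-1/199) + 284/469) + 18488)*(-20517) = ((-1757/199 + 284/469) + 18488)*(-20517) = (-767517/93331 + 18488)*(-20517) = (1724736011/93331)*(-20517) = -5055201248241/13333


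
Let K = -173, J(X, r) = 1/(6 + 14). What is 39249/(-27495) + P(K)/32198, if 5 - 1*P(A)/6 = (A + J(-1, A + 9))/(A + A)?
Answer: -97110429323/68068503880 ≈ -1.4267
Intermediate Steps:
J(X, r) = 1/20
P(A) = 30 - 3*(1/20 + A)/A (P(A) = 30 - 6*(A + 1/20)/(A + A) = 30 - 6*(1/20 + A)/(2*A) = 30 - 6*(1/20 + A)*1/(2*A) = 30 - 3*(1/20 + A)/A)
39249/(-27495) + P(K)/32198 = 39249/(-27495) + (27 - 3/20/(-173))/32198 = 39249*(-1/27495) + (27 - 3/20*(-1/173))*(1/32198) = -4361/3055 + (27 + 3/3460)*(1/32198) = -4361/3055 + (93423/3460)*(1/32198) = -4361/3055 + 93423/111405080 = -97110429323/68068503880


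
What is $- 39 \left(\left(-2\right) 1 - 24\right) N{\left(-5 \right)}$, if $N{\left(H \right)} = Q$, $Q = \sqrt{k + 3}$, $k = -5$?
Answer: $1014 i \sqrt{2} \approx 1434.0 i$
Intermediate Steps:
$Q = i \sqrt{2}$ ($Q = \sqrt{-5 + 3} = \sqrt{-2} = i \sqrt{2} \approx 1.4142 i$)
$N{\left(H \right)} = i \sqrt{2}$
$- 39 \left(\left(-2\right) 1 - 24\right) N{\left(-5 \right)} = - 39 \left(\left(-2\right) 1 - 24\right) i \sqrt{2} = - 39 \left(-2 - 24\right) i \sqrt{2} = \left(-39\right) \left(-26\right) i \sqrt{2} = 1014 i \sqrt{2}$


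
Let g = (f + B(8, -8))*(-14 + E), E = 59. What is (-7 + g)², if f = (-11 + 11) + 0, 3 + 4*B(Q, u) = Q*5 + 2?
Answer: 2982529/16 ≈ 1.8641e+5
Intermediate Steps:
B(Q, u) = -¼ + 5*Q/4 (B(Q, u) = -¾ + (Q*5 + 2)/4 = -¾ + (5*Q + 2)/4 = -¾ + (2 + 5*Q)/4 = -¾ + (½ + 5*Q/4) = -¼ + 5*Q/4)
f = 0 (f = 0 + 0 = 0)
g = 1755/4 (g = (0 + (-¼ + (5/4)*8))*(-14 + 59) = (0 + (-¼ + 10))*45 = (0 + 39/4)*45 = (39/4)*45 = 1755/4 ≈ 438.75)
(-7 + g)² = (-7 + 1755/4)² = (1727/4)² = 2982529/16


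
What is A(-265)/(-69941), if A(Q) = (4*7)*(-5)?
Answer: 140/69941 ≈ 0.0020017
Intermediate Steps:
A(Q) = -140 (A(Q) = 28*(-5) = -140)
A(-265)/(-69941) = -140/(-69941) = -140*(-1/69941) = 140/69941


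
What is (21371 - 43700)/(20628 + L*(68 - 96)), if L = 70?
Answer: -22329/18668 ≈ -1.1961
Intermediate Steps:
(21371 - 43700)/(20628 + L*(68 - 96)) = (21371 - 43700)/(20628 + 70*(68 - 96)) = -22329/(20628 + 70*(-28)) = -22329/(20628 - 1960) = -22329/18668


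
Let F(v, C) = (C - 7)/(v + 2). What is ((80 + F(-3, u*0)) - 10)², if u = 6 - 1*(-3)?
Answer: 5929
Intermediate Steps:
u = 9 (u = 6 + 3 = 9)
F(v, C) = (-7 + C)/(2 + v)
((80 + F(-3, u*0)) - 10)² = ((80 + (-7 + 9*0)/(2 - 3)) - 10)² = ((80 + (-7 + 0)/(-1)) - 10)² = ((80 - 1*(-7)) - 10)² = ((80 + 7) - 10)² = (87 - 10)² = 77² = 5929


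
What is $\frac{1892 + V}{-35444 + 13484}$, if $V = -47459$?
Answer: $\frac{83}{40} \approx 2.075$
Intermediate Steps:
$\frac{1892 + V}{-35444 + 13484} = \frac{1892 - 47459}{-35444 + 13484} = - \frac{45567}{-21960} = \left(-45567\right) \left(- \frac{1}{21960}\right) = \frac{83}{40}$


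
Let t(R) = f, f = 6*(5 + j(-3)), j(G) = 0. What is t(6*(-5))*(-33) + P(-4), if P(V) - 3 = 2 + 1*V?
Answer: -989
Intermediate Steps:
P(V) = 5 + V (P(V) = 3 + (2 + 1*V) = 3 + (2 + V) = 5 + V)
f = 30 (f = 6*(5 + 0) = 6*5 = 30)
t(R) = 30
t(6*(-5))*(-33) + P(-4) = 30*(-33) + (5 - 4) = -990 + 1 = -989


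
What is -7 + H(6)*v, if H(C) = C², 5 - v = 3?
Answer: 65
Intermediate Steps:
v = 2 (v = 5 - 1*3 = 5 - 3 = 2)
-7 + H(6)*v = -7 + 6²*2 = -7 + 36*2 = -7 + 72 = 65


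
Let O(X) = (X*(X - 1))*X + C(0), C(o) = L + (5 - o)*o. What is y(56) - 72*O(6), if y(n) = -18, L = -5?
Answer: -12618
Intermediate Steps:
C(o) = -5 + o*(5 - o) (C(o) = -5 + (5 - o)*o = -5 + o*(5 - o))
O(X) = -5 + X²*(-1 + X) (O(X) = (X*(X - 1))*X + (-5 - 1*0² + 5*0) = (X*(-1 + X))*X + (-5 - 1*0 + 0) = X²*(-1 + X) + (-5 + 0 + 0) = X²*(-1 + X) - 5 = -5 + X²*(-1 + X))
y(56) - 72*O(6) = -18 - 72*(-5 + 6³ - 1*6²) = -18 - 72*(-5 + 216 - 1*36) = -18 - 72*(-5 + 216 - 36) = -18 - 72*175 = -18 - 1*12600 = -18 - 12600 = -12618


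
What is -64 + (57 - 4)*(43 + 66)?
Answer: 5713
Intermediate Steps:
-64 + (57 - 4)*(43 + 66) = -64 + 53*109 = -64 + 5777 = 5713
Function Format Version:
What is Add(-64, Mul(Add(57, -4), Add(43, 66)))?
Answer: 5713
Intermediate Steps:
Add(-64, Mul(Add(57, -4), Add(43, 66))) = Add(-64, Mul(53, 109)) = Add(-64, 5777) = 5713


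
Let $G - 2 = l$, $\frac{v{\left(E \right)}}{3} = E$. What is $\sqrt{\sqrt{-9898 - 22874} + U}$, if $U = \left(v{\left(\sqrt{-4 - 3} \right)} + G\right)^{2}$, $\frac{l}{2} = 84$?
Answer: $\sqrt{28837 + 2 i \sqrt{8193} + 1020 i \sqrt{7}} \approx 170.03 + 8.4684 i$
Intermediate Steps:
$v{\left(E \right)} = 3 E$
$l = 168$ ($l = 2 \cdot 84 = 168$)
$G = 170$ ($G = 2 + 168 = 170$)
$U = \left(170 + 3 i \sqrt{7}\right)^{2}$ ($U = \left(3 \sqrt{-4 - 3} + 170\right)^{2} = \left(3 \sqrt{-7} + 170\right)^{2} = \left(3 i \sqrt{7} + 170\right)^{2} = \left(170 + 3 i \sqrt{7}\right)^{2} \approx 28837.0 + 2698.7 i$)
$\sqrt{\sqrt{-9898 - 22874} + U} = \sqrt{\sqrt{-9898 - 22874} + \left(28837 + 1020 i \sqrt{7}\right)} = \sqrt{\sqrt{-32772} + \left(28837 + 1020 i \sqrt{7}\right)} = \sqrt{2 i \sqrt{8193} + \left(28837 + 1020 i \sqrt{7}\right)} = \sqrt{28837 + 2 i \sqrt{8193} + 1020 i \sqrt{7}}$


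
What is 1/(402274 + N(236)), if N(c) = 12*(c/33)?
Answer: 11/4425958 ≈ 2.4853e-6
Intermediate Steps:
N(c) = 4*c/11 (N(c) = 12*(c*(1/33)) = 12*(c/33) = 4*c/11)
1/(402274 + N(236)) = 1/(402274 + (4/11)*236) = 1/(402274 + 944/11) = 1/(4425958/11) = 11/4425958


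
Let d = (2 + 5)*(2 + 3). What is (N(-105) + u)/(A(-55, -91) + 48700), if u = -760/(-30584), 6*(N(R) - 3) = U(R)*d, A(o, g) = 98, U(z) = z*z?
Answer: 491756503/373109508 ≈ 1.3180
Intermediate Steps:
d = 35 (d = 7*5 = 35)
U(z) = z**2
N(R) = 3 + 35*R**2/6 (N(R) = 3 + (R**2*35)/6 = 3 + (35*R**2)/6 = 3 + 35*R**2/6)
u = 95/3823 (u = -760*(-1/30584) = 95/3823 ≈ 0.024850)
(N(-105) + u)/(A(-55, -91) + 48700) = ((3 + (35/6)*(-105)**2) + 95/3823)/(98 + 48700) = ((3 + (35/6)*11025) + 95/3823)/48798 = ((3 + 128625/2) + 95/3823)*(1/48798) = (128631/2 + 95/3823)*(1/48798) = (491756503/7646)*(1/48798) = 491756503/373109508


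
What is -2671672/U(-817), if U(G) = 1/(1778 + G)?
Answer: -2567476792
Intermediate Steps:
-2671672/U(-817) = -2671672/(1/(1778 - 817)) = -2671672/(1/961) = -2671672/1/961 = -2671672*961 = -2567476792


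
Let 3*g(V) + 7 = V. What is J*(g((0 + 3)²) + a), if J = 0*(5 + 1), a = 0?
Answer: 0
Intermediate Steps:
g(V) = -7/3 + V/3
J = 0 (J = 0*6 = 0)
J*(g((0 + 3)²) + a) = 0*((-7/3 + (0 + 3)²/3) + 0) = 0*((-7/3 + (⅓)*3²) + 0) = 0*((-7/3 + (⅓)*9) + 0) = 0*((-7/3 + 3) + 0) = 0*(⅔ + 0) = 0*(⅔) = 0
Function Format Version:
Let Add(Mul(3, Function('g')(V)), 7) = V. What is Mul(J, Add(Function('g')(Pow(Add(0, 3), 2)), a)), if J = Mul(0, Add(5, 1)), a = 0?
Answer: 0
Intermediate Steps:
Function('g')(V) = Add(Rational(-7, 3), Mul(Rational(1, 3), V))
J = 0 (J = Mul(0, 6) = 0)
Mul(J, Add(Function('g')(Pow(Add(0, 3), 2)), a)) = Mul(0, Add(Add(Rational(-7, 3), Mul(Rational(1, 3), Pow(Add(0, 3), 2))), 0)) = Mul(0, Add(Add(Rational(-7, 3), Mul(Rational(1, 3), Pow(3, 2))), 0)) = Mul(0, Add(Add(Rational(-7, 3), Mul(Rational(1, 3), 9)), 0)) = Mul(0, Add(Add(Rational(-7, 3), 3), 0)) = Mul(0, Add(Rational(2, 3), 0)) = Mul(0, Rational(2, 3)) = 0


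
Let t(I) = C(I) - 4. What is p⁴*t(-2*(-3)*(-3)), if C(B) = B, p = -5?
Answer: -13750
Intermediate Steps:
t(I) = -4 + I (t(I) = I - 4 = -4 + I)
p⁴*t(-2*(-3)*(-3)) = (-5)⁴*(-4 - 2*(-3)*(-3)) = 625*(-4 + 6*(-3)) = 625*(-4 - 18) = 625*(-22) = -13750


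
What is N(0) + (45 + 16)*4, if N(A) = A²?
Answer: 244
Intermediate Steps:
N(0) + (45 + 16)*4 = 0² + (45 + 16)*4 = 0 + 61*4 = 0 + 244 = 244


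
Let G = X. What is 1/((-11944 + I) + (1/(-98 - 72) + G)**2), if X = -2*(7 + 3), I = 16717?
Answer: 28900/149506501 ≈ 0.00019330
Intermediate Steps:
X = -20 (X = -2*10 = -20)
G = -20
1/((-11944 + I) + (1/(-98 - 72) + G)**2) = 1/((-11944 + 16717) + (1/(-98 - 72) - 20)**2) = 1/(4773 + (1/(-170) - 20)**2) = 1/(4773 + (-1/170 - 20)**2) = 1/(4773 + (-3401/170)**2) = 1/(4773 + 11566801/28900) = 1/(149506501/28900) = 28900/149506501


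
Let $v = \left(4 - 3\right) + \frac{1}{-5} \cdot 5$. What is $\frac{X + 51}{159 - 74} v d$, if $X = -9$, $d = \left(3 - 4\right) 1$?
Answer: $0$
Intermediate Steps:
$d = -1$ ($d = \left(-1\right) 1 = -1$)
$v = 0$ ($v = 1 - 1 = 0$)
$\frac{X + 51}{159 - 74} v d = \frac{-9 + 51}{159 - 74} \cdot 0 \left(-1\right) = \frac{42}{85} \cdot 0 = 0$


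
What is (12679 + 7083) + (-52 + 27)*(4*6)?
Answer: 19162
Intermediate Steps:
(12679 + 7083) + (-52 + 27)*(4*6) = 19762 - 25*24 = 19762 - 600 = 19162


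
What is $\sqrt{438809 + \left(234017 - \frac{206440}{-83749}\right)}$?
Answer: $\frac{\sqrt{4719148207086386}}{83749} \approx 820.26$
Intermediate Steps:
$\sqrt{438809 + \left(234017 - \frac{206440}{-83749}\right)} = \sqrt{438809 + \left(234017 - - \frac{206440}{83749}\right)} = \sqrt{438809 + \left(234017 + \frac{206440}{83749}\right)} = \sqrt{438809 + \frac{19598896173}{83749}} = \sqrt{\frac{56348711114}{83749}} = \frac{\sqrt{4719148207086386}}{83749}$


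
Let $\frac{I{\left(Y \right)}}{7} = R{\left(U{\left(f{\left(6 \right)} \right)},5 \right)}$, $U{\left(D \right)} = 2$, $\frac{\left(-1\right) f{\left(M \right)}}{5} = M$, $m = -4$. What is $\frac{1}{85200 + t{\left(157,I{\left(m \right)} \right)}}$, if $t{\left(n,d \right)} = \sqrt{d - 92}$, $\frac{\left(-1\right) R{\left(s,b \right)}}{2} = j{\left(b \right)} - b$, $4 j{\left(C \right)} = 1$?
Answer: $\frac{56800}{4839360017} - \frac{i \sqrt{102}}{14518080051} \approx 1.1737 \cdot 10^{-5} - 6.9565 \cdot 10^{-10} i$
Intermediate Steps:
$f{\left(M \right)} = - 5 M$
$j{\left(C \right)} = \frac{1}{4}$ ($j{\left(C \right)} = \frac{1}{4} \cdot 1 = \frac{1}{4}$)
$R{\left(s,b \right)} = - \frac{1}{2} + 2 b$ ($R{\left(s,b \right)} = - 2 \left(\frac{1}{4} - b\right) = - \frac{1}{2} + 2 b$)
$I{\left(Y \right)} = \frac{133}{2}$ ($I{\left(Y \right)} = 7 \left(- \frac{1}{2} + 2 \cdot 5\right) = 7 \left(- \frac{1}{2} + 10\right) = 7 \cdot \frac{19}{2} = \frac{133}{2}$)
$t{\left(n,d \right)} = \sqrt{-92 + d}$
$\frac{1}{85200 + t{\left(157,I{\left(m \right)} \right)}} = \frac{1}{85200 + \sqrt{-92 + \frac{133}{2}}} = \frac{1}{85200 + \sqrt{- \frac{51}{2}}} = \frac{1}{85200 + \frac{i \sqrt{102}}{2}}$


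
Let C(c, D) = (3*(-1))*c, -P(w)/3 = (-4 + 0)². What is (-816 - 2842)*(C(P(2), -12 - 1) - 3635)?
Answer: 12770078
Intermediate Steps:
P(w) = -48 (P(w) = -3*(-4 + 0)² = -3*(-4)² = -3*16 = -48)
C(c, D) = -3*c
(-816 - 2842)*(C(P(2), -12 - 1) - 3635) = (-816 - 2842)*(-3*(-48) - 3635) = -3658*(144 - 3635) = -3658*(-3491) = 12770078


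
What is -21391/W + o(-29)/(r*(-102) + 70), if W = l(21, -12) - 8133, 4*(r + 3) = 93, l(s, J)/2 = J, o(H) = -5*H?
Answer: 83005951/32554587 ≈ 2.5497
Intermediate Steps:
l(s, J) = 2*J
r = 81/4 (r = -3 + (¼)*93 = -3 + 93/4 = 81/4 ≈ 20.250)
W = -8157 (W = 2*(-12) - 8133 = -24 - 8133 = -8157)
-21391/W + o(-29)/(r*(-102) + 70) = -21391/(-8157) + (-5*(-29))/((81/4)*(-102) + 70) = -21391*(-1/8157) + 145/(-4131/2 + 70) = 21391/8157 + 145/(-3991/2) = 21391/8157 + 145*(-2/3991) = 21391/8157 - 290/3991 = 83005951/32554587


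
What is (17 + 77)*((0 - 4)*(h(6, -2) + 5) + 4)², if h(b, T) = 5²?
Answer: 1264864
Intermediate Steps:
h(b, T) = 25
(17 + 77)*((0 - 4)*(h(6, -2) + 5) + 4)² = (17 + 77)*((0 - 4)*(25 + 5) + 4)² = 94*(-4*30 + 4)² = 94*(-120 + 4)² = 94*(-116)² = 94*13456 = 1264864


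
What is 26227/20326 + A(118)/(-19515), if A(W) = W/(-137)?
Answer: 70121725453/54342678930 ≈ 1.2904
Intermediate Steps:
A(W) = -W/137 (A(W) = W*(-1/137) = -W/137)
26227/20326 + A(118)/(-19515) = 26227/20326 - 1/137*118/(-19515) = 26227*(1/20326) - 118/137*(-1/19515) = 26227/20326 + 118/2673555 = 70121725453/54342678930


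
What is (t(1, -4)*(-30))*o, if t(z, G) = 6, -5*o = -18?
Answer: -648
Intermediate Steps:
o = 18/5 (o = -1/5*(-18) = 18/5 ≈ 3.6000)
(t(1, -4)*(-30))*o = (6*(-30))*(18/5) = -180*18/5 = -648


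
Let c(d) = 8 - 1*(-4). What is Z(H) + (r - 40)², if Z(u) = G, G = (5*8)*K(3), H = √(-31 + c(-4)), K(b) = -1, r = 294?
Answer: 64476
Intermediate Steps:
c(d) = 12 (c(d) = 8 + 4 = 12)
H = I*√19 (H = √(-31 + 12) = √(-19) = I*√19 ≈ 4.3589*I)
G = -40 (G = (5*8)*(-1) = 40*(-1) = -40)
Z(u) = -40
Z(H) + (r - 40)² = -40 + (294 - 40)² = -40 + 254² = -40 + 64516 = 64476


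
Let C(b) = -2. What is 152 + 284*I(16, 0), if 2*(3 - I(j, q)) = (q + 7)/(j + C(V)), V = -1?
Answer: 933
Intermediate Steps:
I(j, q) = 3 - (7 + q)/(2*(-2 + j)) (I(j, q) = 3 - (q + 7)/(2*(j - 2)) = 3 - (7 + q)/(2*(-2 + j)))
152 + 284*I(16, 0) = 152 + 284*((-19 - 1*0 + 6*16)/(2*(-2 + 16))) = 152 + 284*((½)*(-19 + 0 + 96)/14) = 152 + 284*((½)*(1/14)*77) = 152 + 284*(11/4) = 152 + 781 = 933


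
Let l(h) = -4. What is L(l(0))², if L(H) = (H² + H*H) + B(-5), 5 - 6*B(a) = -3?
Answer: 10000/9 ≈ 1111.1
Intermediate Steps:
B(a) = 4/3 (B(a) = ⅚ - ⅙*(-3) = ⅚ + ½ = 4/3)
L(H) = 4/3 + 2*H² (L(H) = (H² + H*H) + 4/3 = (H² + H²) + 4/3 = 2*H² + 4/3 = 4/3 + 2*H²)
L(l(0))² = (4/3 + 2*(-4)²)² = (4/3 + 2*16)² = (4/3 + 32)² = (100/3)² = 10000/9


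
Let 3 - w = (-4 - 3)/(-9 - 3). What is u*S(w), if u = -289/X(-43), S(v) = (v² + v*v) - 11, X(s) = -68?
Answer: 833/288 ≈ 2.8924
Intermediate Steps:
w = 29/12 (w = 3 - (-4 - 3)/(-9 - 3) = 3 - (-7)/(-12) = 3 - (-7)*(-1)/12 = 3 - 1*7/12 = 3 - 7/12 = 29/12 ≈ 2.4167)
S(v) = -11 + 2*v² (S(v) = (v² + v²) - 11 = 2*v² - 11 = -11 + 2*v²)
u = 17/4 (u = -289/(-68) = -289*(-1/68) = 17/4 ≈ 4.2500)
u*S(w) = 17*(-11 + 2*(29/12)²)/4 = 17*(-11 + 2*(841/144))/4 = 17*(-11 + 841/72)/4 = (17/4)*(49/72) = 833/288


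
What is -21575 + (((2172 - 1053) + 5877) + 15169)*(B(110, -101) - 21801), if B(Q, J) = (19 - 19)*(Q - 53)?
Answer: -483240740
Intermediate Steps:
B(Q, J) = 0 (B(Q, J) = 0*(-53 + Q) = 0)
-21575 + (((2172 - 1053) + 5877) + 15169)*(B(110, -101) - 21801) = -21575 + (((2172 - 1053) + 5877) + 15169)*(0 - 21801) = -21575 + ((1119 + 5877) + 15169)*(-21801) = -21575 + (6996 + 15169)*(-21801) = -21575 + 22165*(-21801) = -21575 - 483219165 = -483240740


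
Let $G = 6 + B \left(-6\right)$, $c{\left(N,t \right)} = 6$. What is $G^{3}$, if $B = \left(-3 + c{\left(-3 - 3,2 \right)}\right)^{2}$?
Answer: $-110592$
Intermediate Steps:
$B = 9$ ($B = \left(-3 + 6\right)^{2} = 3^{2} = 9$)
$G = -48$ ($G = 6 + 9 \left(-6\right) = 6 - 54 = -48$)
$G^{3} = \left(-48\right)^{3} = -110592$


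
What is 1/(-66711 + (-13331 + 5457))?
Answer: -1/74585 ≈ -1.3408e-5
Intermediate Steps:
1/(-66711 + (-13331 + 5457)) = 1/(-66711 - 7874) = 1/(-74585) = -1/74585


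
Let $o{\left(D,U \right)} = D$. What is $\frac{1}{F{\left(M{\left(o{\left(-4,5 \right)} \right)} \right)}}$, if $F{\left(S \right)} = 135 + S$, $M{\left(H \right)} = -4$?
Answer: $\frac{1}{131} \approx 0.0076336$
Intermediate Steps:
$\frac{1}{F{\left(M{\left(o{\left(-4,5 \right)} \right)} \right)}} = \frac{1}{135 - 4} = \frac{1}{131}$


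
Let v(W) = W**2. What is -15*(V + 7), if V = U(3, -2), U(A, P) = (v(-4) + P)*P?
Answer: 315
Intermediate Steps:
U(A, P) = P*(16 + P) (U(A, P) = ((-4)**2 + P)*P = (16 + P)*P = P*(16 + P))
V = -28 (V = -2*(16 - 2) = -2*14 = -28)
-15*(V + 7) = -15*(-28 + 7) = -15*(-21) = 315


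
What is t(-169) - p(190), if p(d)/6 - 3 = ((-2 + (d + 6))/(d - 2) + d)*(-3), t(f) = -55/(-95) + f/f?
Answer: 3055983/893 ≈ 3422.2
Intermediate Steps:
t(f) = 30/19 (t(f) = -55*(-1/95) + 1 = 11/19 + 1 = 30/19)
p(d) = 18 - 18*d - 18*(4 + d)/(-2 + d) (p(d) = 18 + 6*(((-2 + (d + 6))/(d - 2) + d)*(-3)) = 18 + 6*(((-2 + (6 + d))/(-2 + d) + d)*(-3)) = 18 + 6*(((4 + d)/(-2 + d) + d)*(-3)) = 18 + 6*((d + (4 + d)/(-2 + d))*(-3)) = 18 + 6*(-3*d - 3*(4 + d)/(-2 + d)) = 18 + (-18*d - 18*(4 + d)/(-2 + d)) = 18 - 18*d - 18*(4 + d)/(-2 + d))
t(-169) - p(190) = 30/19 - 18*(-6 - 1*190² + 2*190)/(-2 + 190) = 30/19 - 18*(-6 - 1*36100 + 380)/188 = 30/19 - 18*(-6 - 36100 + 380)/188 = 30/19 - 18*(-35726)/188 = 30/19 - 1*(-160767/47) = 30/19 + 160767/47 = 3055983/893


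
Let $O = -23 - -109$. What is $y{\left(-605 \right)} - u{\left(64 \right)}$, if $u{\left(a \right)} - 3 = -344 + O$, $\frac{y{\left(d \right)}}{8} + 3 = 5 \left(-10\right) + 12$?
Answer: $-73$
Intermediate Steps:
$O = 86$ ($O = -23 + 109 = 86$)
$y{\left(d \right)} = -328$ ($y{\left(d \right)} = -24 + 8 \left(5 \left(-10\right) + 12\right) = -24 + 8 \left(-50 + 12\right) = -24 + 8 \left(-38\right) = -24 - 304 = -328$)
$u{\left(a \right)} = -255$ ($u{\left(a \right)} = 3 + \left(-344 + 86\right) = 3 - 258 = -255$)
$y{\left(-605 \right)} - u{\left(64 \right)} = -328 - -255 = -328 + 255 = -73$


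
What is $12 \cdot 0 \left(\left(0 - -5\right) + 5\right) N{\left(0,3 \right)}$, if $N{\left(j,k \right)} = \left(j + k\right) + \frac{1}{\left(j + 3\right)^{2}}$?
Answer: $0$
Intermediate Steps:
$N{\left(j,k \right)} = j + k + \frac{1}{\left(3 + j\right)^{2}}$ ($N{\left(j,k \right)} = \left(j + k\right) + \frac{1}{\left(3 + j\right)^{2}} = j + k + \frac{1}{\left(3 + j\right)^{2}}$)
$12 \cdot 0 \left(\left(0 - -5\right) + 5\right) N{\left(0,3 \right)} = 12 \cdot 0 \left(\left(0 - -5\right) + 5\right) \left(0 + 3 + \frac{1}{\left(3 + 0\right)^{2}}\right) = 0 \left(\left(0 + 5\right) + 5\right) \left(0 + 3 + \frac{1}{9}\right) = 0 \left(5 + 5\right) \left(0 + 3 + \frac{1}{9}\right) = 0 \cdot 10 \cdot \frac{28}{9} = 0 \cdot \frac{280}{9} = 0$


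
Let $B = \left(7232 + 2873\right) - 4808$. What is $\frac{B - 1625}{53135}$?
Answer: $\frac{3672}{53135} \approx 0.069107$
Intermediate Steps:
$B = 5297$ ($B = 10105 - 4808 = 5297$)
$\frac{B - 1625}{53135} = \frac{5297 - 1625}{53135} = 3672 \cdot \frac{1}{53135} = \frac{3672}{53135}$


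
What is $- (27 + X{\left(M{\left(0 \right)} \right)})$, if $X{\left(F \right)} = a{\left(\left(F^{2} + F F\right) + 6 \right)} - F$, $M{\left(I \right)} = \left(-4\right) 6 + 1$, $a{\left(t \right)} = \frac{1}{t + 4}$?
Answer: $- \frac{53401}{1068} \approx -50.001$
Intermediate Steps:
$a{\left(t \right)} = \frac{1}{4 + t}$
$M{\left(I \right)} = -23$ ($M{\left(I \right)} = -24 + 1 = -23$)
$X{\left(F \right)} = \frac{1}{10 + 2 F^{2}} - F$ ($X{\left(F \right)} = \frac{1}{4 + \left(\left(F^{2} + F F\right) + 6\right)} - F = \frac{1}{4 + \left(\left(F^{2} + F^{2}\right) + 6\right)} - F = \frac{1}{4 + \left(2 F^{2} + 6\right)} - F = \frac{1}{4 + \left(6 + 2 F^{2}\right)} - F = \frac{1}{10 + 2 F^{2}} - F$)
$- (27 + X{\left(M{\left(0 \right)} \right)}) = - (27 + \frac{\frac{1}{2} - - 23 \left(5 + \left(-23\right)^{2}\right)}{5 + \left(-23\right)^{2}}) = - (27 + \frac{\frac{1}{2} - - 23 \left(5 + 529\right)}{5 + 529}) = - (27 + \frac{\frac{1}{2} - \left(-23\right) 534}{534}) = - (27 + \frac{\frac{1}{2} + 12282}{534}) = - (27 + \frac{1}{534} \cdot \frac{24565}{2}) = - (27 + \frac{24565}{1068}) = \left(-1\right) \frac{53401}{1068} = - \frac{53401}{1068}$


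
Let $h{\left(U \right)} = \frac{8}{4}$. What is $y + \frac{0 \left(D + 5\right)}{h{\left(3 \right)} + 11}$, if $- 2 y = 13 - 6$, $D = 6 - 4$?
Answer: $- \frac{7}{2} \approx -3.5$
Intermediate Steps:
$D = 2$
$h{\left(U \right)} = 2$ ($h{\left(U \right)} = 8 \cdot \frac{1}{4} = 2$)
$y = - \frac{7}{2}$ ($y = - \frac{13 - 6}{2} = \left(- \frac{1}{2}\right) 7 = - \frac{7}{2} \approx -3.5$)
$y + \frac{0 \left(D + 5\right)}{h{\left(3 \right)} + 11} = - \frac{7}{2} + \frac{0 \left(2 + 5\right)}{2 + 11} = - \frac{7}{2} + \frac{0 \cdot 7}{13} = - \frac{7}{2} + \frac{1}{13} \cdot 0 = - \frac{7}{2} + 0 = - \frac{7}{2}$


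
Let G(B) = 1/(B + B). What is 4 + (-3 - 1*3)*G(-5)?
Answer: 23/5 ≈ 4.6000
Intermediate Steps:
G(B) = 1/(2*B)
4 + (-3 - 1*3)*G(-5) = 4 + (-3 - 1*3)*((½)/(-5)) = 4 + (-3 - 3)*((½)*(-⅕)) = 4 - 6*(-⅒) = 4 + ⅗ = 23/5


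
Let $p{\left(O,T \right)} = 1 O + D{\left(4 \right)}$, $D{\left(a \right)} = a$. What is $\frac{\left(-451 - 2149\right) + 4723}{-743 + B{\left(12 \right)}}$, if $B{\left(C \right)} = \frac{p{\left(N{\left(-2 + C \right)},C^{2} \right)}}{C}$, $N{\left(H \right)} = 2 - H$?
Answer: $- \frac{6369}{2230} \approx -2.8561$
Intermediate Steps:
$p{\left(O,T \right)} = 4 + O$ ($p{\left(O,T \right)} = 1 O + 4 = O + 4 = 4 + O$)
$B{\left(C \right)} = \frac{8 - C}{C}$ ($B{\left(C \right)} = \frac{4 - \left(-4 + C\right)}{C} = \frac{8 - C}{C}$)
$\frac{\left(-451 - 2149\right) + 4723}{-743 + B{\left(12 \right)}} = \frac{\left(-451 - 2149\right) + 4723}{-743 + \frac{8 - 12}{12}} = \frac{-2600 + 4723}{-743 + \frac{8 - 12}{12}} = \frac{2123}{-743 + \frac{1}{12} \left(-4\right)} = \frac{2123}{-743 - \frac{1}{3}} = \frac{2123}{- \frac{2230}{3}} = 2123 \left(- \frac{3}{2230}\right) = - \frac{6369}{2230}$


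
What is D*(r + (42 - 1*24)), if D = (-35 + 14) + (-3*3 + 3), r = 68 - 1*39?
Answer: -1269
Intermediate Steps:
r = 29 (r = 68 - 39 = 29)
D = -27 (D = -21 + (-9 + 3) = -21 - 6 = -27)
D*(r + (42 - 1*24)) = -27*(29 + (42 - 1*24)) = -27*(29 + (42 - 24)) = -27*(29 + 18) = -27*47 = -1269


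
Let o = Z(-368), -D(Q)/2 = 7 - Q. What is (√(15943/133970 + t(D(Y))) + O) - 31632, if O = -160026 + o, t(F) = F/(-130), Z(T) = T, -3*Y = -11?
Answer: -192026 + √4648620073110/5224830 ≈ -1.9203e+5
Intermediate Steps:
Y = 11/3 (Y = -⅓*(-11) = 11/3 ≈ 3.6667)
D(Q) = -14 + 2*Q (D(Q) = -2*(7 - Q) = -14 + 2*Q)
o = -368
t(F) = -F/130 (t(F) = F*(-1/130) = -F/130)
O = -160394 (O = -160026 - 368 = -160394)
(√(15943/133970 + t(D(Y))) + O) - 31632 = (√(15943/133970 - (-14 + 2*(11/3))/130) - 160394) - 31632 = (√(15943*(1/133970) - (-14 + 22/3)/130) - 160394) - 31632 = (√(15943/133970 - 1/130*(-20/3)) - 160394) - 31632 = (√(15943/133970 + 2/39) - 160394) - 31632 = (√(889717/5224830) - 160394) - 31632 = (√4648620073110/5224830 - 160394) - 31632 = (-160394 + √4648620073110/5224830) - 31632 = -192026 + √4648620073110/5224830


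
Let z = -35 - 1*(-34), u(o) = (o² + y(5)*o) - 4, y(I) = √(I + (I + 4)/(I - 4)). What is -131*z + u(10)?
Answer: 227 + 10*√14 ≈ 264.42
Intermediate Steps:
y(I) = √(I + (4 + I)/(-4 + I))
u(o) = -4 + o² + o*√14 (u(o) = (o² + √((4 + 5 + 5*(-4 + 5))/(-4 + 5))*o) - 4 = (o² + √((4 + 5 + 5*1)/1)*o) - 4 = (o² + √(1*(4 + 5 + 5))*o) - 4 = (o² + √(1*14)*o) - 4 = (o² + √14*o) - 4 = (o² + o*√14) - 4 = -4 + o² + o*√14)
z = -1 (z = -35 + 34 = -1)
-131*z + u(10) = -131*(-1) + (-4 + 10² + 10*√14) = 131 + (-4 + 100 + 10*√14) = 131 + (96 + 10*√14) = 227 + 10*√14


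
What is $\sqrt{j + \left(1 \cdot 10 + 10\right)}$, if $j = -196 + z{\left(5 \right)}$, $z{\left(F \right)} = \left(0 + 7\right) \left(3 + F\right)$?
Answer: $2 i \sqrt{30} \approx 10.954 i$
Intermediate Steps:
$z{\left(F \right)} = 21 + 7 F$ ($z{\left(F \right)} = 7 \left(3 + F\right) = 21 + 7 F$)
$j = -140$ ($j = -196 + \left(21 + 7 \cdot 5\right) = -196 + \left(21 + 35\right) = -196 + 56 = -140$)
$\sqrt{j + \left(1 \cdot 10 + 10\right)} = \sqrt{-140 + \left(1 \cdot 10 + 10\right)} = \sqrt{-140 + \left(10 + 10\right)} = \sqrt{-140 + 20} = \sqrt{-120} = 2 i \sqrt{30}$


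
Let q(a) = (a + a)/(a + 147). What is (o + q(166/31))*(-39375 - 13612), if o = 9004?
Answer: -2253337031088/4723 ≈ -4.7710e+8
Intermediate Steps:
q(a) = 2*a/(147 + a) (q(a) = (2*a)/(147 + a) = 2*a/(147 + a))
(o + q(166/31))*(-39375 - 13612) = (9004 + 2*(166/31)/(147 + 166/31))*(-39375 - 13612) = (9004 + 2*(166*(1/31))/(147 + 166*(1/31)))*(-52987) = (9004 + 2*(166/31)/(147 + 166/31))*(-52987) = (9004 + 2*(166/31)/(4723/31))*(-52987) = (9004 + 2*(166/31)*(31/4723))*(-52987) = (9004 + 332/4723)*(-52987) = (42526224/4723)*(-52987) = -2253337031088/4723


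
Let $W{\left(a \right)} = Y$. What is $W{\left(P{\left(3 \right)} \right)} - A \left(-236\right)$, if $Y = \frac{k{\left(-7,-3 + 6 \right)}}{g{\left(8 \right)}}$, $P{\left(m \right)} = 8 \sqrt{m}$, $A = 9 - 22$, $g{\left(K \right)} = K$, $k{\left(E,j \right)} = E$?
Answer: $- \frac{24551}{8} \approx -3068.9$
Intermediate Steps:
$A = -13$
$Y = - \frac{7}{8} \approx -0.875$
$W{\left(a \right)} = - \frac{7}{8}$
$W{\left(P{\left(3 \right)} \right)} - A \left(-236\right) = - \frac{7}{8} - \left(-13\right) \left(-236\right) = - \frac{7}{8} - 3068 = - \frac{24551}{8}$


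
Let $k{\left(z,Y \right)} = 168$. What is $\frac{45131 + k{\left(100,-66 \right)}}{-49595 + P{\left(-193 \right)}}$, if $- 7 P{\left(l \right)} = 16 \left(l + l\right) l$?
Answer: $- \frac{317093}{1539133} \approx -0.20602$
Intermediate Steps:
$P{\left(l \right)} = - \frac{32 l^{2}}{7}$ ($P{\left(l \right)} = - \frac{16 \left(l + l\right) l}{7} = - \frac{16 \cdot 2 l l}{7} = - \frac{32 l l}{7} = - \frac{32 l^{2}}{7}$)
$\frac{45131 + k{\left(100,-66 \right)}}{-49595 + P{\left(-193 \right)}} = \frac{45131 + 168}{-49595 - \frac{32 \left(-193\right)^{2}}{7}} = \frac{45299}{-49595 - \frac{1191968}{7}} = \frac{45299}{- \frac{1539133}{7}} = 45299 \left(- \frac{7}{1539133}\right) = - \frac{317093}{1539133}$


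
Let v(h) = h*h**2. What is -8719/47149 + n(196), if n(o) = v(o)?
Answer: 355010084145/47149 ≈ 7.5295e+6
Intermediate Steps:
v(h) = h**3
n(o) = o**3
-8719/47149 + n(196) = -8719/47149 + 196**3 = -8719*1/47149 + 7529536 = -8719/47149 + 7529536 = 355010084145/47149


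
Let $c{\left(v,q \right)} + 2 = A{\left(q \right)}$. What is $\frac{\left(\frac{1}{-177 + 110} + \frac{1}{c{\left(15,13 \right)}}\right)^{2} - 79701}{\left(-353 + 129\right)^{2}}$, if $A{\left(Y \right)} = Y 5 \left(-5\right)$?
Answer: $- \frac{38256821044745}{24084694803456} \approx -1.5884$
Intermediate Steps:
$A{\left(Y \right)} = - 25 Y$ ($A{\left(Y \right)} = 5 Y \left(-5\right) = - 25 Y$)
$c{\left(v,q \right)} = -2 - 25 q$
$\frac{\left(\frac{1}{-177 + 110} + \frac{1}{c{\left(15,13 \right)}}\right)^{2} - 79701}{\left(-353 + 129\right)^{2}} = \frac{\left(\frac{1}{-177 + 110} + \frac{1}{-2 - 325}\right)^{2} - 79701}{\left(-353 + 129\right)^{2}} = \frac{\left(\frac{1}{-67} + \frac{1}{-2 - 325}\right)^{2} - 79701}{\left(-224\right)^{2}} = \frac{\left(- \frac{1}{67} + \frac{1}{-327}\right)^{2} - 79701}{50176} = \left(\left(- \frac{1}{67} - \frac{1}{327}\right)^{2} - 79701\right) \frac{1}{50176} = \left(\left(- \frac{394}{21909}\right)^{2} - 79701\right) \frac{1}{50176} = \left(\frac{155236}{480004281} - 79701\right) \frac{1}{50176} = \left(- \frac{38256821044745}{480004281}\right) \frac{1}{50176} = - \frac{38256821044745}{24084694803456}$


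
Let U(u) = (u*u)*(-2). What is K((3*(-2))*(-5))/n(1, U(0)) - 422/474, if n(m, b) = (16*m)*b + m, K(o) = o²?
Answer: 213089/237 ≈ 899.11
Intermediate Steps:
U(u) = -2*u² (U(u) = u²*(-2) = -2*u²)
n(m, b) = m + 16*b*m (n(m, b) = 16*b*m + m = m + 16*b*m)
K((3*(-2))*(-5))/n(1, U(0)) - 422/474 = ((3*(-2))*(-5))²/((1*(1 + 16*(-2*0²)))) - 422/474 = (-6*(-5))²/((1*(1 + 16*(-2*0)))) - 422*1/474 = 30²/((1*(1 + 16*0))) - 211/237 = 900/((1*(1 + 0))) - 211/237 = 900/((1*1)) - 211/237 = 900/1 - 211/237 = 900*1 - 211/237 = 900 - 211/237 = 213089/237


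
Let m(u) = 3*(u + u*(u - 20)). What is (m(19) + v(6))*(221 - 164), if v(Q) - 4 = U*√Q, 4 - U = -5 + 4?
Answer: 228 + 285*√6 ≈ 926.10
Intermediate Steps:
m(u) = 3*u + 3*u*(-20 + u) (m(u) = 3*(u + u*(-20 + u)) = 3*u + 3*u*(-20 + u))
U = 5 (U = 4 - (-5 + 4) = 4 - 1*(-1) = 4 + 1 = 5)
v(Q) = 4 + 5*√Q
(m(19) + v(6))*(221 - 164) = (3*19*(-19 + 19) + (4 + 5*√6))*(221 - 164) = (3*19*0 + (4 + 5*√6))*57 = (0 + (4 + 5*√6))*57 = (4 + 5*√6)*57 = 228 + 285*√6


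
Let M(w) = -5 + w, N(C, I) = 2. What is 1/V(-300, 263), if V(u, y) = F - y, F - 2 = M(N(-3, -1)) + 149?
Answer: -1/115 ≈ -0.0086956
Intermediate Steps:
F = 148 (F = 2 + ((-5 + 2) + 149) = 2 + (-3 + 149) = 2 + 146 = 148)
V(u, y) = 148 - y
1/V(-300, 263) = 1/(148 - 1*263) = 1/(148 - 263) = 1/(-115) = -1/115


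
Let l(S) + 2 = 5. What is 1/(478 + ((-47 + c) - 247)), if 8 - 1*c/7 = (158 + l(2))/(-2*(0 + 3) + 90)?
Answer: 12/2719 ≈ 0.0044134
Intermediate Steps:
l(S) = 3 (l(S) = -2 + 5 = 3)
c = 511/12 (c = 56 - 7*(158 + 3)/(-2*(0 + 3) + 90) = 56 - 1127/(-2*3 + 90) = 56 - 1127/(-6 + 90) = 56 - 1127/84 = 56 - 7*23/12 = 56 - 161/12 = 511/12 ≈ 42.583)
1/(478 + ((-47 + c) - 247)) = 1/(478 + ((-47 + 511/12) - 247)) = 1/(478 + (-53/12 - 247)) = 1/(478 - 3017/12) = 1/(2719/12) = 12/2719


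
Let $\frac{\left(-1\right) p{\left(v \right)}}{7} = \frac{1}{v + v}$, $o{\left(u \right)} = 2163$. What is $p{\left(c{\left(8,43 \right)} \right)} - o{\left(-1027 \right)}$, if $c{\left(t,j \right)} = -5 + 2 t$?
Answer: $- \frac{47593}{22} \approx -2163.3$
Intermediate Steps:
$p{\left(v \right)} = - \frac{7}{2 v}$ ($p{\left(v \right)} = - \frac{7}{v + v} = - \frac{7}{2 v}$)
$p{\left(c{\left(8,43 \right)} \right)} - o{\left(-1027 \right)} = - \frac{7}{2 \left(-5 + 2 \cdot 8\right)} - 2163 = - \frac{7}{2 \left(-5 + 16\right)} - 2163 = - \frac{7}{2 \cdot 11} - 2163 = \left(- \frac{7}{2}\right) \frac{1}{11} - 2163 = - \frac{7}{22} - 2163 = - \frac{47593}{22}$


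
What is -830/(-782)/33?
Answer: 415/12903 ≈ 0.032163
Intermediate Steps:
-830/(-782)/33 = -830*(-1/782)*(1/33) = (415/391)*(1/33) = 415/12903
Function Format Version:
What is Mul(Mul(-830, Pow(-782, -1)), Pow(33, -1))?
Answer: Rational(415, 12903) ≈ 0.032163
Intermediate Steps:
Mul(Mul(-830, Pow(-782, -1)), Pow(33, -1)) = Mul(Mul(-830, Rational(-1, 782)), Rational(1, 33)) = Mul(Rational(415, 391), Rational(1, 33)) = Rational(415, 12903)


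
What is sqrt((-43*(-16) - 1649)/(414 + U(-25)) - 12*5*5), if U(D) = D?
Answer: I*sqrt(45770129)/389 ≈ 17.392*I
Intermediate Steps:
sqrt((-43*(-16) - 1649)/(414 + U(-25)) - 12*5*5) = sqrt((-43*(-16) - 1649)/(414 - 25) - 12*5*5) = sqrt((688 - 1649)/389 - 60*5) = sqrt(-961*1/389 - 300) = sqrt(-961/389 - 300) = sqrt(-117661/389) = I*sqrt(45770129)/389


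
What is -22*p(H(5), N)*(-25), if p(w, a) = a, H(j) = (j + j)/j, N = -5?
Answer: -2750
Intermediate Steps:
H(j) = 2 (H(j) = (2*j)/j = 2)
-22*p(H(5), N)*(-25) = -22*(-5)*(-25) = 110*(-25) = -2750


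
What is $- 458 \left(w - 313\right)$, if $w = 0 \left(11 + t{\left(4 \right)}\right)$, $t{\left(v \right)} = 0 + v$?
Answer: $143354$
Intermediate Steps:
$t{\left(v \right)} = v$
$w = 0$ ($w = 0 \left(11 + 4\right) = 0 \cdot 15 = 0$)
$- 458 \left(w - 313\right) = - 458 \left(0 - 313\right) = \left(-458\right) \left(-313\right) = 143354$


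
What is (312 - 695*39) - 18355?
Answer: -45148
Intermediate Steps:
(312 - 695*39) - 18355 = (312 - 27105) - 18355 = -26793 - 18355 = -45148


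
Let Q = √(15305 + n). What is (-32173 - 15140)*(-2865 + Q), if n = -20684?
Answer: 135551745 - 47313*I*√5379 ≈ 1.3555e+8 - 3.47e+6*I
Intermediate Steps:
Q = I*√5379 (Q = √(15305 - 20684) = √(-5379) = I*√5379 ≈ 73.342*I)
(-32173 - 15140)*(-2865 + Q) = (-32173 - 15140)*(-2865 + I*√5379) = -47313*(-2865 + I*√5379) = 135551745 - 47313*I*√5379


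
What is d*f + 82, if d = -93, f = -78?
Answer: 7336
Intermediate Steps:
d*f + 82 = -93*(-78) + 82 = 7254 + 82 = 7336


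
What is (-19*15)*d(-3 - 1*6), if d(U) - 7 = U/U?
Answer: -2280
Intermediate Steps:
d(U) = 8 (d(U) = 7 + U/U = 7 + 1 = 8)
(-19*15)*d(-3 - 1*6) = -19*15*8 = -285*8 = -2280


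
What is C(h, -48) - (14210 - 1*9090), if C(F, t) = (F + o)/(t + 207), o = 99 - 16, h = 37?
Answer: -271320/53 ≈ -5119.2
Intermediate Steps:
o = 83
C(F, t) = (83 + F)/(207 + t) (C(F, t) = (F + 83)/(t + 207) = (83 + F)/(207 + t))
C(h, -48) - (14210 - 1*9090) = (83 + 37)/(207 - 48) - (14210 - 1*9090) = 120/159 - (14210 - 9090) = (1/159)*120 - 1*5120 = 40/53 - 5120 = -271320/53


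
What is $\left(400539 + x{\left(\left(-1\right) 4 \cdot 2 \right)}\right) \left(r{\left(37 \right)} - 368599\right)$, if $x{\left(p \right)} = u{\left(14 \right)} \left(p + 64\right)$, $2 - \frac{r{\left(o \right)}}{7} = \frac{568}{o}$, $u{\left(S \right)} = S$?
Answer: $- \frac{5474696264583}{37} \approx -1.4796 \cdot 10^{11}$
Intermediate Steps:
$r{\left(o \right)} = 14 - \frac{3976}{o}$ ($r{\left(o \right)} = 14 - 7 \frac{568}{o} = 14 - \frac{3976}{o}$)
$x{\left(p \right)} = 896 + 14 p$ ($x{\left(p \right)} = 14 \left(p + 64\right) = 14 \left(64 + p\right) = 896 + 14 p$)
$\left(400539 + x{\left(\left(-1\right) 4 \cdot 2 \right)}\right) \left(r{\left(37 \right)} - 368599\right) = \left(400539 + \left(896 + 14 \left(-1\right) 4 \cdot 2\right)\right) \left(\left(14 - \frac{3976}{37}\right) - 368599\right) = \left(400539 + \left(896 + 14 \left(\left(-4\right) 2\right)\right)\right) \left(\left(14 - \frac{3976}{37}\right) - 368599\right) = \left(400539 + \left(896 + 14 \left(-8\right)\right)\right) \left(\left(14 - \frac{3976}{37}\right) - 368599\right) = \left(400539 + \left(896 - 112\right)\right) \left(- \frac{3458}{37} - 368599\right) = \left(400539 + 784\right) \left(- \frac{13641621}{37}\right) = 401323 \left(- \frac{13641621}{37}\right) = - \frac{5474696264583}{37}$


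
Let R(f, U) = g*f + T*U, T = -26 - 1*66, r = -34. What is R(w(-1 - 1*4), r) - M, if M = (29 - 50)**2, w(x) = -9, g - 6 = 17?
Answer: 2480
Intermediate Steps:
g = 23 (g = 6 + 17 = 23)
M = 441 (M = (-21)**2 = 441)
T = -92 (T = -26 - 66 = -92)
R(f, U) = -92*U + 23*f (R(f, U) = 23*f - 92*U = -92*U + 23*f)
R(w(-1 - 1*4), r) - M = (-92*(-34) + 23*(-9)) - 1*441 = (3128 - 207) - 441 = 2921 - 441 = 2480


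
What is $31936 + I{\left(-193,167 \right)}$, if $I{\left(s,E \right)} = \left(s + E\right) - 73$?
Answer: $31837$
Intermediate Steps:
$I{\left(s,E \right)} = -73 + E + s$ ($I{\left(s,E \right)} = \left(E + s\right) - 73 = -73 + E + s$)
$31936 + I{\left(-193,167 \right)} = 31936 - 99 = 31837$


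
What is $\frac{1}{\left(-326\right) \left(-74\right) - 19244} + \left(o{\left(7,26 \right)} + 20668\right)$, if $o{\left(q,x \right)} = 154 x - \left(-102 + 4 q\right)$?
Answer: $\frac{120760481}{4880} \approx 24746.0$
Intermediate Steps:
$o{\left(q,x \right)} = 102 - 4 q + 154 x$ ($o{\left(q,x \right)} = 154 x - \left(-102 + 4 q\right) = 102 - 4 q + 154 x$)
$\frac{1}{\left(-326\right) \left(-74\right) - 19244} + \left(o{\left(7,26 \right)} + 20668\right) = \frac{1}{\left(-326\right) \left(-74\right) - 19244} + \left(\left(102 - 28 + 154 \cdot 26\right) + 20668\right) = \frac{1}{24124 - 19244} + \left(\left(102 - 28 + 4004\right) + 20668\right) = \frac{1}{4880} + \left(4078 + 20668\right) = \frac{1}{4880} + 24746 = \frac{120760481}{4880}$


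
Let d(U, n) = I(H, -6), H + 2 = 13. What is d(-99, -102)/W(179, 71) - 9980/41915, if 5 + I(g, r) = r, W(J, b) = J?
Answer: -449497/1500557 ≈ -0.29955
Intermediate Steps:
H = 11 (H = -2 + 13 = 11)
I(g, r) = -5 + r
d(U, n) = -11 (d(U, n) = -5 - 6 = -11)
d(-99, -102)/W(179, 71) - 9980/41915 = -11/179 - 9980/41915 = -11*1/179 - 9980*1/41915 = -11/179 - 1996/8383 = -449497/1500557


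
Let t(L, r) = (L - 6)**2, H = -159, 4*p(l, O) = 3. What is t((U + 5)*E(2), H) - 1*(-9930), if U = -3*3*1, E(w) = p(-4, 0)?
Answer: 10011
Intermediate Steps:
p(l, O) = 3/4 (p(l, O) = (1/4)*3 = 3/4)
E(w) = 3/4
U = -9 (U = -9*1 = -9)
t(L, r) = (-6 + L)**2
t((U + 5)*E(2), H) - 1*(-9930) = (-6 + (-9 + 5)*(3/4))**2 - 1*(-9930) = (-6 - 4*3/4)**2 + 9930 = (-6 - 3)**2 + 9930 = (-9)**2 + 9930 = 81 + 9930 = 10011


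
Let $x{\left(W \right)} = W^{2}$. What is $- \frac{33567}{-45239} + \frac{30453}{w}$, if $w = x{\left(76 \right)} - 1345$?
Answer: $\frac{508799548}{66818003} \approx 7.6147$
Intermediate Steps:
$w = 4431$ ($w = 76^{2} - 1345 = 5776 - 1345 = 4431$)
$- \frac{33567}{-45239} + \frac{30453}{w} = - \frac{33567}{-45239} + \frac{30453}{4431} = \left(-33567\right) \left(- \frac{1}{45239}\right) + 30453 \cdot \frac{1}{4431} = \frac{33567}{45239} + \frac{10151}{1477} = \frac{508799548}{66818003}$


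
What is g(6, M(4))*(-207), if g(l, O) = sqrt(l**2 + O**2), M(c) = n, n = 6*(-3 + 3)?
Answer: -1242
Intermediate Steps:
n = 0 (n = 6*0 = 0)
M(c) = 0
g(l, O) = sqrt(O**2 + l**2)
g(6, M(4))*(-207) = sqrt(0**2 + 6**2)*(-207) = sqrt(0 + 36)*(-207) = sqrt(36)*(-207) = 6*(-207) = -1242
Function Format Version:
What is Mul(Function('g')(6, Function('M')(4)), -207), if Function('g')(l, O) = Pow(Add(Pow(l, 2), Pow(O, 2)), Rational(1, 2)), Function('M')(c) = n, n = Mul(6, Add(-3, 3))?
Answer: -1242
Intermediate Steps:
n = 0 (n = Mul(6, 0) = 0)
Function('M')(c) = 0
Function('g')(l, O) = Pow(Add(Pow(O, 2), Pow(l, 2)), Rational(1, 2))
Mul(Function('g')(6, Function('M')(4)), -207) = Mul(Pow(Add(Pow(0, 2), Pow(6, 2)), Rational(1, 2)), -207) = Mul(Pow(Add(0, 36), Rational(1, 2)), -207) = Mul(Pow(36, Rational(1, 2)), -207) = Mul(6, -207) = -1242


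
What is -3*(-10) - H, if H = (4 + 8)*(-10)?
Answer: 150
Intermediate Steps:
H = -120 (H = 12*(-10) = -120)
-3*(-10) - H = -3*(-10) - 1*(-120) = 30 + 120 = 150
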